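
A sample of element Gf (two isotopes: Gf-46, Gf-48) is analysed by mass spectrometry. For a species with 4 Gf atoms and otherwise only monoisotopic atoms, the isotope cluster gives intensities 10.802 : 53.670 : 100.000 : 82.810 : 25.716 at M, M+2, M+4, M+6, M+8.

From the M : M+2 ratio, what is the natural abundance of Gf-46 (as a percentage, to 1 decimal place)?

Let p = fractional abundance of Gf-46. I(M+2)/I(M) = [C(4,1)·p^3·(1−p)] / p^4 = 4·(1−p)/p = 53.670/10.802 = 4.9685
(1−p)/p = 4.9685/4 = 1.2421  ⇒  p = 1/(1 + 1.2421) = 0.4460
Gf-46: 44.6%, Gf-48: 55.4%.

44.6%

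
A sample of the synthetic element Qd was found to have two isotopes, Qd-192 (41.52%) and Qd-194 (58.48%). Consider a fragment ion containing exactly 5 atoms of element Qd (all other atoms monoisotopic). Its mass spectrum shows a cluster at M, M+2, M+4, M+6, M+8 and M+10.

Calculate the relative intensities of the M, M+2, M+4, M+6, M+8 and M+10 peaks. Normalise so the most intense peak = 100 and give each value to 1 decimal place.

Expanding (0.4152 + 0.5848)^5:
P(M) = 0.4152^5 = 0.012339
P(M+2) = 5 × 0.4152^4 × 0.5848^1 = 0.086897
P(M+4) = 10 × 0.4152^3 × 0.5848^2 = 0.244786
P(M+6) = 10 × 0.4152^2 × 0.5848^3 = 0.344776
P(M+8) = 5 × 0.4152^1 × 0.5848^4 = 0.242805
P(M+10) = 0.5848^5 = 0.068397
The M+6 peak is largest (0.344776); scaling to 100 gives 3.6 : 25.2 : 71.0 : 100.0 : 70.4 : 19.8.

3.6 : 25.2 : 71.0 : 100.0 : 70.4 : 19.8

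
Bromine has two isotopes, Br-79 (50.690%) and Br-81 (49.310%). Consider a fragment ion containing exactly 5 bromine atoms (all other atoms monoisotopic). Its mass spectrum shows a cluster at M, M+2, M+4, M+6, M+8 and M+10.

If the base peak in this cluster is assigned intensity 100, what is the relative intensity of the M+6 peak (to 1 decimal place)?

(0.50690 + 0.49310)^5 gives M 0.0335, M+2 0.1628, M+4 0.3167, M+6 0.3081, M+8 0.1498, M+10 0.0292; the largest is M+4.
P(M+4) = C(5,2) × 0.50690^3 × 0.49310^2 = 10 × 0.13024674 × 0.24314761 = 0.316692 (base)
P(M+6) = C(5,3) × 0.50690^2 × 0.49310^3 = 10 × 0.25694761 × 0.11989609 = 0.308070
Relative intensity = 0.308070 / 0.316692 × 100 = 97.3

97.3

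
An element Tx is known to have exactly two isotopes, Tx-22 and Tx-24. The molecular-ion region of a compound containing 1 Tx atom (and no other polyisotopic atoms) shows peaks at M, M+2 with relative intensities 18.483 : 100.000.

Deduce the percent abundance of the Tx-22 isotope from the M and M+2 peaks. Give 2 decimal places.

15.60%

If p is the fraction of Tx that is Tx-22, then I(M+2)/I(M) = [C(1,1)·p^0·(1−p)] / p^1 = 1·(1−p)/p = 100.000/18.483 = 5.4104
(1−p)/p = 5.4104/1 = 5.4104  ⇒  p = 1/(1 + 5.4104) = 0.1560
Tx-22: 15.60%, Tx-24: 84.40%.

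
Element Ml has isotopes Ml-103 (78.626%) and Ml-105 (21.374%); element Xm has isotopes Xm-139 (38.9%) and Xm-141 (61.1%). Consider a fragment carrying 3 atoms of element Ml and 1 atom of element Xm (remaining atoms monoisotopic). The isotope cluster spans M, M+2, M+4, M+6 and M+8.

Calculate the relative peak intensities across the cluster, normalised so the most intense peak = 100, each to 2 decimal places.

Element Ml pattern (n=3): 0.4860697 : 0.39640527 : 0.10776036 : 0.00976467
Element Xm pattern (n=1): 0.3890 : 0.6110
Convolve the two distributions (both contribute in 2-u steps):
  M: 0.4860697×0.3890 = 0.189081
  M+2: 0.4860697×0.6110 + 0.39640527×0.3890 = 0.451190
  M+4: 0.39640527×0.6110 + 0.10776036×0.3890 = 0.284122
  M+6: 0.10776036×0.6110 + 0.00976467×0.3890 = 0.069640
  M+8: 0.00976467×0.6110 = 0.005966
Scale to base peak (0.451190) = 100: 41.91 : 100.00 : 62.97 : 15.43 : 1.32

41.91 : 100.00 : 62.97 : 15.43 : 1.32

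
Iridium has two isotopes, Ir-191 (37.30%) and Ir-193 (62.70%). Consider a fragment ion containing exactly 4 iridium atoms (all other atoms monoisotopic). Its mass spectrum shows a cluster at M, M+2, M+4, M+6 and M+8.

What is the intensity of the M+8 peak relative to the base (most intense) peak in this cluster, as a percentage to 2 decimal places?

42.02%

Binomial terms of (0.3730 + 0.6270)^4: M 0.0194, M+2 0.1302, M+4 0.3282, M+6 0.3678, M+8 0.1546 → M+6 is the base peak.
P(M+6) = C(4,3) × 0.3730^1 × 0.6270^3 = 4 × 0.3730 × 0.24649188 = 0.367766 (base)
P(M+8) = C(4,4) × 0.3730^0 × 0.6270^4 = 1 × 1.0000 × 0.15455041 = 0.154550
Relative intensity = 0.154550 / 0.367766 × 100 = 42.02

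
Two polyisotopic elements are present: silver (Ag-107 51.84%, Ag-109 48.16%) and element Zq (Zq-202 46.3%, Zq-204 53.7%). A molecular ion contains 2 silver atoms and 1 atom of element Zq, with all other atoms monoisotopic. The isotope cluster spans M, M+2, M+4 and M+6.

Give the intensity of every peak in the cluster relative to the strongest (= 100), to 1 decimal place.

Silver pattern (n=2): 0.26873856 : 0.49932288 : 0.23193856
Element Zq pattern (n=1): 0.4630 : 0.5370
Convolve the two distributions (both contribute in 2-u steps):
  M: 0.26873856×0.4630 = 0.124426
  M+2: 0.26873856×0.5370 + 0.49932288×0.4630 = 0.375499
  M+4: 0.49932288×0.5370 + 0.23193856×0.4630 = 0.375524
  M+6: 0.23193856×0.5370 = 0.124551
Scale to base peak (0.375524) = 100: 33.1 : 100.0 : 100.0 : 33.2

33.1 : 100.0 : 100.0 : 33.2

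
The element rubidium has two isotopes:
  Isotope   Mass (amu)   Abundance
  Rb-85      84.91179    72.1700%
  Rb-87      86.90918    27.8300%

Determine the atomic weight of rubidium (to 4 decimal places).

Average mass = Σ (abundance × isotope mass) = 0.721700 × 84.91179 + 0.278300 × 86.90918
= 61.280839 + 24.186825 = 85.467664 amu

85.4677 amu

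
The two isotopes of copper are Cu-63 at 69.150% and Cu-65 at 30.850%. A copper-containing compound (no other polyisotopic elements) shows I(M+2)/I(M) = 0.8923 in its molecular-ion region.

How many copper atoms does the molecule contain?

2

The M+2/M ratio from n Cu atoms is n · q/p = n · 0.30850/0.69150.
n = 0.8923 × 0.69150/0.30850 = 2.00 ≈ 2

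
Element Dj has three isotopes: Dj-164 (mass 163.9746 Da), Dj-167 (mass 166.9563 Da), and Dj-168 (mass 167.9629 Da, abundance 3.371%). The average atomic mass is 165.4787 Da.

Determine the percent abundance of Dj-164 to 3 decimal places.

50.694%

Let x and y be the fractions of Dj-164 and Dj-167. Then x + y = 1 − 0.03371 = 0.96629 and 163.9746x + 166.9563y = 165.4787 − 0.03371×167.9629 = 159.816670641.
Substituting: 163.9746x + 166.9563(0.96629 − x) = 159.816670641
(163.9746 − 166.9563)x = -1.511532486  ⇒  x = 0.50694, y = 0.45935
Dj-164: 50.694%, Dj-167: 45.935%.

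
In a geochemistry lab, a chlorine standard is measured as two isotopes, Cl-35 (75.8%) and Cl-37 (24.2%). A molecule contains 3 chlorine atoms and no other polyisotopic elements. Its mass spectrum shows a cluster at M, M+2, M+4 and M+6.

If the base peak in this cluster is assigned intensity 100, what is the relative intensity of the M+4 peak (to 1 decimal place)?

30.6

Term probabilities: M 0.4355, M+2 0.4171, M+4 0.1332, M+6 0.0142. Base peak = M.
P(M) = C(3,0) × 0.758^3 × 0.242^0 = 1 × 0.43551951 × 1.0000 = 0.435520 (base)
P(M+4) = C(3,2) × 0.758^1 × 0.242^2 = 3 × 0.7580 × 0.058564 = 0.133175
Relative intensity = 0.133175 / 0.435520 × 100 = 30.6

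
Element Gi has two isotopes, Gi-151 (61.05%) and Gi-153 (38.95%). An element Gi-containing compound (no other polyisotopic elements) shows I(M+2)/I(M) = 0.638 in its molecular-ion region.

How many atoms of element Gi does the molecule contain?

For n independent Gi atoms, I(M+2)/I(M) = n · (abundance Gi-153) / (abundance Gi-151) = n · 0.3895/0.6105.
n = 0.638 × 0.6105/0.3895 = 1.00 ≈ 1

1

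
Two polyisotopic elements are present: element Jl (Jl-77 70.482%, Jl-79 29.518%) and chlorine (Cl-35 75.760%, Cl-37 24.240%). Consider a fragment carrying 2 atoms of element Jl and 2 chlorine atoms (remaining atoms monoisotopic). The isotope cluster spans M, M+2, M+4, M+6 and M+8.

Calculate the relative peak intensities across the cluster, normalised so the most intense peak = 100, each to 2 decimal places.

Element Jl pattern (n=2): 0.49677123 : 0.41609754 : 0.08713123
Chlorine pattern (n=2): 0.57395776 : 0.36728448 : 0.05875776
Convolve the two distributions (both contribute in 2-u steps):
  M: 0.49677123×0.57395776 = 0.285126
  M+2: 0.49677123×0.36728448 + 0.41609754×0.57395776 = 0.421279
  M+4: 0.49677123×0.05875776 + 0.41609754×0.36728448 + 0.08713123×0.57395776 = 0.232025
  M+6: 0.41609754×0.05875776 + 0.08713123×0.36728448 = 0.056451
  M+8: 0.08713123×0.05875776 = 0.005120
Scale to base peak (0.421279) = 100: 67.68 : 100.00 : 55.08 : 13.40 : 1.22

67.68 : 100.00 : 55.08 : 13.40 : 1.22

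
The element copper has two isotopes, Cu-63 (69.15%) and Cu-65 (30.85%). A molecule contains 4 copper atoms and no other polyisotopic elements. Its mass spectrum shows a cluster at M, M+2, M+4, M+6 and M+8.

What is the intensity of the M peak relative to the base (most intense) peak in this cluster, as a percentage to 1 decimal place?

Term probabilities: M 0.2286, M+2 0.4080, M+4 0.2731, M+6 0.0812, M+8 0.0091. Base peak = M+2.
P(M+2) = C(4,1) × 0.6915^3 × 0.3085^1 = 4 × 0.33065611 × 0.3085 = 0.408030 (base)
P(M) = C(4,0) × 0.6915^4 × 0.3085^0 = 1 × 0.2286487 × 1.0000 = 0.228649
Relative intensity = 0.228649 / 0.408030 × 100 = 56.0

56.0%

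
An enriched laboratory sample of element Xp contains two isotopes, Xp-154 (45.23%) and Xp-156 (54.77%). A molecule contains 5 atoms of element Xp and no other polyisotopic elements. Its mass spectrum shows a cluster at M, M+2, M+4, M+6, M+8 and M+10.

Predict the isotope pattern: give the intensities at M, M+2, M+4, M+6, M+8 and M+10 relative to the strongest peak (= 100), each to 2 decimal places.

5.63 : 34.10 : 82.58 : 100.00 : 60.55 : 14.66

Each Xp atom is independently Xp-154 (p = 0.4523) or Xp-156 (q = 0.5477); the cluster is the binomial expansion (p + q)^5.
P(M) = 0.4523^5 = 0.018929
P(M+2) = 5 × 0.4523^4 × 0.5477^1 = 0.114609
P(M+4) = 10 × 0.4523^3 × 0.5477^2 = 0.277565
P(M+6) = 10 × 0.4523^2 × 0.5477^3 = 0.336110
P(M+8) = 5 × 0.4523^1 × 0.5477^4 = 0.203501
P(M+10) = 0.5477^5 = 0.049285
The M+6 peak is largest (0.336110); scaling to 100 gives 5.63 : 34.10 : 82.58 : 100.00 : 60.55 : 14.66.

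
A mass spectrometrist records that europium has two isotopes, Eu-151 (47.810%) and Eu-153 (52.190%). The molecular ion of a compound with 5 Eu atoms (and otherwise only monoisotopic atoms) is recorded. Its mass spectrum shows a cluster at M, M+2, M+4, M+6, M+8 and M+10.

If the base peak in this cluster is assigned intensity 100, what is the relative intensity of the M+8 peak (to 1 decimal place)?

54.6

Term probabilities: M 0.0250, M+2 0.1363, M+4 0.2977, M+6 0.3249, M+8 0.1774, M+10 0.0387. Base peak = M+6.
P(M+6) = C(5,3) × 0.47810^2 × 0.52190^3 = 10 × 0.22857961 × 0.14215492 = 0.324937 (base)
P(M+8) = C(5,4) × 0.47810^1 × 0.52190^4 = 5 × 0.4781 × 0.07419065 = 0.177353
Relative intensity = 0.177353 / 0.324937 × 100 = 54.6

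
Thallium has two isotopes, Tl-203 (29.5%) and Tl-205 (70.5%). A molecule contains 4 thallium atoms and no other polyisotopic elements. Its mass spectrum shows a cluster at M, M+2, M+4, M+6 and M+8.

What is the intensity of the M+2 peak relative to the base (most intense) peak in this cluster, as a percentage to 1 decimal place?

Binomial terms of (0.295 + 0.705)^4: M 0.0076, M+2 0.0724, M+4 0.2595, M+6 0.4135, M+8 0.2470 → M+6 is the base peak.
P(M+6) = C(4,3) × 0.295^1 × 0.705^3 = 4 × 0.2950 × 0.35040263 = 0.413475 (base)
P(M+2) = C(4,1) × 0.295^3 × 0.705^1 = 4 × 0.02567237 × 0.7050 = 0.072396
Relative intensity = 0.072396 / 0.413475 × 100 = 17.5

17.5%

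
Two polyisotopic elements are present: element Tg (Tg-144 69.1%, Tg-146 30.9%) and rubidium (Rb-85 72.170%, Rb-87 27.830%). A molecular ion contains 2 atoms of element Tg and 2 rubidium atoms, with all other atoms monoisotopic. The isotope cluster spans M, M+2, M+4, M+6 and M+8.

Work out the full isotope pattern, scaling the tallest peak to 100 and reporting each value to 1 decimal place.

Element Tg pattern (n=2): 0.477481 : 0.427038 : 0.095481
Rubidium pattern (n=2): 0.52085089 : 0.40169822 : 0.07745089
Convolve the two distributions (both contribute in 2-u steps):
  M: 0.477481×0.52085089 = 0.248696
  M+2: 0.477481×0.40169822 + 0.427038×0.52085089 = 0.414226
  M+4: 0.477481×0.07745089 + 0.427038×0.40169822 + 0.095481×0.52085089 = 0.258253
  M+6: 0.427038×0.07745089 + 0.095481×0.40169822 = 0.071429
  M+8: 0.095481×0.07745089 = 0.007395
Scale to base peak (0.414226) = 100: 60.0 : 100.0 : 62.3 : 17.2 : 1.8

60.0 : 100.0 : 62.3 : 17.2 : 1.8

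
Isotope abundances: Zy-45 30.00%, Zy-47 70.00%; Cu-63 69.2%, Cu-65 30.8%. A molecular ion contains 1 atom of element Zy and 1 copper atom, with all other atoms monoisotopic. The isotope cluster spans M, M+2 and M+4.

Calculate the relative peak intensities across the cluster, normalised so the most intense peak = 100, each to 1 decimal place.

36.0 : 100.0 : 37.4

Element Zy pattern (n=1): 0.3000 : 0.7000
Copper pattern (n=1): 0.6920 : 0.3080
Convolve the two distributions (both contribute in 2-u steps):
  M: 0.3000×0.6920 = 0.207600
  M+2: 0.3000×0.3080 + 0.7000×0.6920 = 0.576800
  M+4: 0.7000×0.3080 = 0.215600
Scale to base peak (0.576800) = 100: 36.0 : 100.0 : 37.4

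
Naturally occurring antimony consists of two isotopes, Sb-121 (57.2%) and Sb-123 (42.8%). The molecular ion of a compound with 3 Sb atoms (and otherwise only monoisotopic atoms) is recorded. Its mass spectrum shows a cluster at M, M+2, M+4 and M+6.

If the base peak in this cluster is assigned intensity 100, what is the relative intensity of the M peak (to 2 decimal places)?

Term probabilities: M 0.1871, M+2 0.4201, M+4 0.3143, M+6 0.0784. Base peak = M+2.
P(M+2) = C(3,1) × 0.572^2 × 0.428^1 = 3 × 0.327184 × 0.4280 = 0.420104 (base)
P(M) = C(3,0) × 0.572^3 × 0.428^0 = 1 × 0.18714925 × 1.0000 = 0.187149
Relative intensity = 0.187149 / 0.420104 × 100 = 44.55

44.55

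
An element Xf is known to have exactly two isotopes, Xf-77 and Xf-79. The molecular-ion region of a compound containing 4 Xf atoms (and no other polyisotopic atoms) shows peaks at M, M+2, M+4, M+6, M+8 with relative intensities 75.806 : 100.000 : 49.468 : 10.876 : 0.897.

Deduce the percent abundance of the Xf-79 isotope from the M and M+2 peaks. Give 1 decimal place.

24.8%

Write p for the Xf-77 fraction. I(M+2)/I(M) = [C(4,1)·p^3·(1−p)] / p^4 = 4·(1−p)/p = 100.000/75.806 = 1.3192
(1−p)/p = 1.3192/4 = 0.3298  ⇒  p = 1/(1 + 0.3298) = 0.7520
Xf-77: 75.2%, Xf-79: 24.8%.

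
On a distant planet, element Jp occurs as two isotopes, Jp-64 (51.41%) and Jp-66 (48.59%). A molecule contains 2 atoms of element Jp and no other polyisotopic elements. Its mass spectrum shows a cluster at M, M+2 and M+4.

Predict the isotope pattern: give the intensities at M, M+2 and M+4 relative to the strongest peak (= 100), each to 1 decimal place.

The 2 Jp atoms are independent, so intensities follow the terms of (0.5141 + 0.4859)^2.
P(M) = 0.5141^2 = 0.264299
P(M+2) = 2 × 0.5141^1 × 0.4859^1 = 0.499602
P(M+4) = 0.4859^2 = 0.236099
The M+2 peak is largest (0.499602); scaling to 100 gives 52.9 : 100.0 : 47.3.

52.9 : 100.0 : 47.3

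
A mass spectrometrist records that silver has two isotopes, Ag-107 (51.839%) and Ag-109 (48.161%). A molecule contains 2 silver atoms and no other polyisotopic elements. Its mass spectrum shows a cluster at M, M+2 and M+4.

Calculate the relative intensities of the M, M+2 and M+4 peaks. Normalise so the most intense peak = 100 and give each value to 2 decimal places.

53.82 : 100.00 : 46.45

The 2 Ag atoms are independent, so intensities follow the terms of (0.51839 + 0.48161)^2.
P(M) = 0.51839^2 = 0.268728
P(M+2) = 2 × 0.51839^1 × 0.48161^1 = 0.499324
P(M+4) = 0.48161^2 = 0.231948
The M+2 peak is largest (0.499324); scaling to 100 gives 53.82 : 100.00 : 46.45.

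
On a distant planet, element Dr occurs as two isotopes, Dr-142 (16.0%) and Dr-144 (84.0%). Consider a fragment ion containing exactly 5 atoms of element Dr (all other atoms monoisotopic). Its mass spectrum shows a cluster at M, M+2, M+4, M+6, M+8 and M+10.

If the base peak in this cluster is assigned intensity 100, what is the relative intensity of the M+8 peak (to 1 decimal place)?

(0.160 + 0.840)^5 gives M 0.0001, M+2 0.0028, M+4 0.0289, M+6 0.1517, M+8 0.3983, M+10 0.4182; the largest is M+10.
P(M+10) = C(5,5) × 0.160^0 × 0.840^5 = 1 × 1.0000 × 0.41821194 = 0.418212 (base)
P(M+8) = C(5,4) × 0.160^1 × 0.840^4 = 5 × 0.1600 × 0.49787136 = 0.398297
Relative intensity = 0.398297 / 0.418212 × 100 = 95.2

95.2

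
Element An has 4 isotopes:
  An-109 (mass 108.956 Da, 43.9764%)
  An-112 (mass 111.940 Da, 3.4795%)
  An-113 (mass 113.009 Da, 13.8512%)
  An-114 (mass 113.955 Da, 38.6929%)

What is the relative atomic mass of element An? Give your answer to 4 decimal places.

111.5555 Da

Ar = Σ fᵢ·mᵢ = 0.439764 × 108.956 + 0.034795 × 111.940 + 0.138512 × 113.009 + 0.386929 × 113.955
= 47.91493 + 3.89495 + 15.65310 + 44.09249 = 111.55547 Da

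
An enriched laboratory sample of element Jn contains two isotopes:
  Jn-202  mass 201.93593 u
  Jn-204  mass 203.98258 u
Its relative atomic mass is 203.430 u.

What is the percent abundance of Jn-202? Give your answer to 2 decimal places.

27.00%

Writing the weighted mean with unknown fraction x of Jn-202:
201.93593·x + 203.98258·(1 − x) = 203.430
(201.93593 − 203.98258)·x = 203.430 − 203.98258
x = -0.55258 / -2.04665 = 0.26999 → 27.00% Jn-202, 73.00% Jn-204.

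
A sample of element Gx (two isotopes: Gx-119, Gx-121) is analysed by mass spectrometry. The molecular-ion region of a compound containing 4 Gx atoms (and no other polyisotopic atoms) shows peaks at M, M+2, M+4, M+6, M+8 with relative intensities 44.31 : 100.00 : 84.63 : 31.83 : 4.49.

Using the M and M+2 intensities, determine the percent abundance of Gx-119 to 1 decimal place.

Let p = fractional abundance of Gx-119. I(M+2)/I(M) = [C(4,1)·p^3·(1−p)] / p^4 = 4·(1−p)/p = 100.00/44.31 = 2.2568
(1−p)/p = 2.2568/4 = 0.5642  ⇒  p = 1/(1 + 0.5642) = 0.6393
Gx-119: 63.9%, Gx-121: 36.1%.

63.9%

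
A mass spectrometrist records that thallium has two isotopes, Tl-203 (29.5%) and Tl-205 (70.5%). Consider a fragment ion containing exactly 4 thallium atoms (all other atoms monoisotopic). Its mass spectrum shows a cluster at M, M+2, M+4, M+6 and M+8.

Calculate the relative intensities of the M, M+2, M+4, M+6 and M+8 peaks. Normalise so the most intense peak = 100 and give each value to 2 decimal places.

Expanding (0.295 + 0.705)^4:
P(M) = 0.295^4 = 0.007573
P(M+2) = 4 × 0.295^3 × 0.705^1 = 0.072396
P(M+4) = 6 × 0.295^2 × 0.705^2 = 0.259522
P(M+6) = 4 × 0.295^1 × 0.705^3 = 0.413475
P(M+8) = 0.705^4 = 0.247034
The M+6 peak is largest (0.413475); scaling to 100 gives 1.83 : 17.51 : 62.77 : 100.00 : 59.75.

1.83 : 17.51 : 62.77 : 100.00 : 59.75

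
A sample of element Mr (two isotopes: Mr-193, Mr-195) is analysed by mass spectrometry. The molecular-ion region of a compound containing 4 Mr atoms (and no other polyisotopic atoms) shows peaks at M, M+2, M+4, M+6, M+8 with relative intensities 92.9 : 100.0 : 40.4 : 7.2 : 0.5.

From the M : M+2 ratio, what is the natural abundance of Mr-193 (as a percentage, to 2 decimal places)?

Let p = fractional abundance of Mr-193. I(M+2)/I(M) = [C(4,1)·p^3·(1−p)] / p^4 = 4·(1−p)/p = 100.0/92.9 = 1.0764
(1−p)/p = 1.0764/4 = 0.2691  ⇒  p = 1/(1 + 0.2691) = 0.7880
Mr-193: 78.80%, Mr-195: 21.20%.

78.80%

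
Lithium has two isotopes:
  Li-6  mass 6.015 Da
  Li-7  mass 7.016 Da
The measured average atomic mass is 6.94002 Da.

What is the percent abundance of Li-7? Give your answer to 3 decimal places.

With x = fraction of Li-6 (so Li-7 is 1 − x):
6.015·x + 7.016·(1 − x) = 6.94002
(6.015 − 7.016)·x = 6.94002 − 7.016
x = -0.07598 / -1.001 = 0.07590 → 7.590% Li-6, 92.410% Li-7.

92.410%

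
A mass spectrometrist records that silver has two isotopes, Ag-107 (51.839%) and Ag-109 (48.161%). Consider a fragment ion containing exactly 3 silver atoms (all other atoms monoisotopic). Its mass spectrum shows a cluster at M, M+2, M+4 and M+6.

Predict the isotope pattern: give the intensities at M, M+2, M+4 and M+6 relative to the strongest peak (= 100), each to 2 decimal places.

Expanding (0.51839 + 0.48161)^3:
P(M) = 0.51839^3 = 0.139306
P(M+2) = 3 × 0.51839^2 × 0.48161^1 = 0.388267
P(M+4) = 3 × 0.51839^1 × 0.48161^2 = 0.360719
P(M+6) = 0.48161^3 = 0.111709
The M+2 peak is largest (0.388267); scaling to 100 gives 35.88 : 100.00 : 92.90 : 28.77.

35.88 : 100.00 : 92.90 : 28.77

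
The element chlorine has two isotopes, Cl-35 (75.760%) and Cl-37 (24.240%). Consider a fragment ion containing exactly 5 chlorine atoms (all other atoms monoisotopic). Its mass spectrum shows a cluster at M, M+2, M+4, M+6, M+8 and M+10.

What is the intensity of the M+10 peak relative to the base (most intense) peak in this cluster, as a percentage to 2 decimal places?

0.21%

Binomial terms of (0.75760 + 0.24240)^5: M 0.2496, M+2 0.3993, M+4 0.2555, M+6 0.0817, M+8 0.0131, M+10 0.0008 → M+2 is the base peak.
P(M+2) = C(5,1) × 0.75760^4 × 0.24240^1 = 5 × 0.32942751 × 0.2424 = 0.399266 (base)
P(M+10) = C(5,5) × 0.75760^0 × 0.24240^5 = 1 × 1.0000 × 0.00083688 = 0.000837
Relative intensity = 0.000837 / 0.399266 × 100 = 0.21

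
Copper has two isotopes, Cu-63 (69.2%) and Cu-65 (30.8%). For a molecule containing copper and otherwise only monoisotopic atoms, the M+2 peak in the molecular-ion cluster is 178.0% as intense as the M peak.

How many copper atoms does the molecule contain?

The M+2/M ratio from n Cu atoms is n · q/p = n · 0.308/0.692.
n = 1.780 × 0.692/0.308 = 4.00 ≈ 4

4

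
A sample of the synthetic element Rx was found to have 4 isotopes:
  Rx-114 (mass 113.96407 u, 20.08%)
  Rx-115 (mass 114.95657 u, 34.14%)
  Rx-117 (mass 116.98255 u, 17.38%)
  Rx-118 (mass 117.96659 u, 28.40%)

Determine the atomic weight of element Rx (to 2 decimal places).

115.96 u

Ar = Σ fᵢ·mᵢ = 0.2008 × 113.96407 + 0.3414 × 114.95657 + 0.1738 × 116.98255 + 0.2840 × 117.96659
= 22.883985 + 39.246173 + 20.331567 + 33.502512 = 115.964237 u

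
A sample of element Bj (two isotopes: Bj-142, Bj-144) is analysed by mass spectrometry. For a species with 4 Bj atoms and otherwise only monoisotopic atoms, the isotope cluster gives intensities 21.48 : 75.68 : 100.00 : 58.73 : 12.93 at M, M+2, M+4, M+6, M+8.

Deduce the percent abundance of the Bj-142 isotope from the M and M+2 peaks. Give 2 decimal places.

Let p = fractional abundance of Bj-142. I(M+2)/I(M) = [C(4,1)·p^3·(1−p)] / p^4 = 4·(1−p)/p = 75.68/21.48 = 3.5233
(1−p)/p = 3.5233/4 = 0.8808  ⇒  p = 1/(1 + 0.8808) = 0.5317
Bj-142: 53.17%, Bj-144: 46.83%.

53.17%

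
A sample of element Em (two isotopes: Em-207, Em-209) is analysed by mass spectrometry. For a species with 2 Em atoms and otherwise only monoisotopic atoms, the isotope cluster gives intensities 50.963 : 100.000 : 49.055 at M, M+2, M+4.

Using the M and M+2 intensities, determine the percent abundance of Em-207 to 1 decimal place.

If p is the fraction of Em that is Em-207, then I(M+2)/I(M) = [C(2,1)·p^1·(1−p)] / p^2 = 2·(1−p)/p = 100.000/50.963 = 1.9622
(1−p)/p = 1.9622/2 = 0.9811  ⇒  p = 1/(1 + 0.9811) = 0.5048
Em-207: 50.5%, Em-209: 49.5%.

50.5%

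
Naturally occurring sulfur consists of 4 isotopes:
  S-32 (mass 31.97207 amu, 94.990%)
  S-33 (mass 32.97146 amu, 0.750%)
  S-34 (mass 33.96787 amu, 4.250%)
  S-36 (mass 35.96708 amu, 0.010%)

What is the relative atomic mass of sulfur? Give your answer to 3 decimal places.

The abundance-weighted mean is 0.94990 × 31.97207 + 0.00750 × 32.97146 + 0.04250 × 33.96787 + 0.00010 × 35.96708
= 30.370269 + 0.247286 + 1.443634 + 0.003597 = 32.064786 amu

32.065 amu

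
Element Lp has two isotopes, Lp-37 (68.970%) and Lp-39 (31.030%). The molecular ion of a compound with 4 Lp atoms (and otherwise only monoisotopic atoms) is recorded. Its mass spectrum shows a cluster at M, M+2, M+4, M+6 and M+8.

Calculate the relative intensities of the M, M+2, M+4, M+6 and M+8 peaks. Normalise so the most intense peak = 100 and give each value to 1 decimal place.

Expanding (0.68970 + 0.31030)^4:
P(M) = 0.68970^4 = 0.226277
P(M+2) = 4 × 0.68970^3 × 0.31030^1 = 0.407214
P(M+4) = 6 × 0.68970^2 × 0.31030^2 = 0.274812
P(M+6) = 4 × 0.68970^1 × 0.31030^3 = 0.082426
P(M+8) = 0.31030^4 = 0.009271
The M+2 peak is largest (0.407214); scaling to 100 gives 55.6 : 100.0 : 67.5 : 20.2 : 2.3.

55.6 : 100.0 : 67.5 : 20.2 : 2.3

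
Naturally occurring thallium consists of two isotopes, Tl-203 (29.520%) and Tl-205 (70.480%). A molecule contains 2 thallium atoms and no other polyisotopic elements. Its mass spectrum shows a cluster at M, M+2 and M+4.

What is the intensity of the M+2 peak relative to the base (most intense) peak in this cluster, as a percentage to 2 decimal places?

(0.29520 + 0.70480)^2 gives M 0.0871, M+2 0.4161, M+4 0.4967; the largest is M+4.
P(M+4) = C(2,2) × 0.29520^0 × 0.70480^2 = 1 × 1.0000 × 0.49674304 = 0.496743 (base)
P(M+2) = C(2,1) × 0.29520^1 × 0.70480^1 = 2 × 0.2952 × 0.7048 = 0.416114
Relative intensity = 0.416114 / 0.496743 × 100 = 83.77

83.77%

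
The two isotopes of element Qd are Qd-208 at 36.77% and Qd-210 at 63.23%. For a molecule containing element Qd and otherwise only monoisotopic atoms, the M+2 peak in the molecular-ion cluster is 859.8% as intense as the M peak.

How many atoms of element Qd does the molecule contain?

With n Qd atoms, P(M+2)/P(M) = C(n,1)·p^(n−1)q / p^n = n·q/p = n · 0.6323/0.3677.
n = 8.598 × 0.3677/0.6323 = 5.00 ≈ 5

5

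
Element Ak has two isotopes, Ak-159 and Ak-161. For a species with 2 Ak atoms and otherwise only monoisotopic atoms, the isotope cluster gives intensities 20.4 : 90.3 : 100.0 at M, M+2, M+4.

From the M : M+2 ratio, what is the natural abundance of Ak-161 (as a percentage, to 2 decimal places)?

68.88%

Write p for the Ak-159 fraction. I(M+2)/I(M) = [C(2,1)·p^1·(1−p)] / p^2 = 2·(1−p)/p = 90.3/20.4 = 4.4265
(1−p)/p = 4.4265/2 = 2.2132  ⇒  p = 1/(1 + 2.2132) = 0.3112
Ak-159: 31.12%, Ak-161: 68.88%.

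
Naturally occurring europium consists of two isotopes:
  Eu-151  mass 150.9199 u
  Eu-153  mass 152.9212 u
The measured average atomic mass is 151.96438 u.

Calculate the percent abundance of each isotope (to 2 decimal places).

Eu-151: 47.81%, Eu-153: 52.19%

Writing the weighted mean with unknown fraction x of Eu-151:
150.9199·x + 152.9212·(1 − x) = 151.96438
(150.9199 − 152.9212)·x = 151.96438 − 152.9212
x = -0.95682 / -2.0013 = 0.47810 → 47.81% Eu-151, 52.19% Eu-153.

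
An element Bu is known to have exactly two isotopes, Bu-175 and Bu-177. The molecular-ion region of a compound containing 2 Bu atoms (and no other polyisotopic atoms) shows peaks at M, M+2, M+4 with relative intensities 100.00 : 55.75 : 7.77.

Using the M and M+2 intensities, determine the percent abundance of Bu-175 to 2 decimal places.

78.20%

If p is the fraction of Bu that is Bu-175, then I(M+2)/I(M) = [C(2,1)·p^1·(1−p)] / p^2 = 2·(1−p)/p = 55.75/100.00 = 0.5575
(1−p)/p = 0.5575/2 = 0.2787  ⇒  p = 1/(1 + 0.2787) = 0.7820
Bu-175: 78.20%, Bu-177: 21.80%.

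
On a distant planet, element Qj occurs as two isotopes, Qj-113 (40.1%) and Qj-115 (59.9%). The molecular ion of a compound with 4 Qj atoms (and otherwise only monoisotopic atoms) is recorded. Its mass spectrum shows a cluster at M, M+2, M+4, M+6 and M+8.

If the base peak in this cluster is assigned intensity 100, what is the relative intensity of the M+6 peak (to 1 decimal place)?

99.6

(0.401 + 0.599)^4 gives M 0.0259, M+2 0.1545, M+4 0.3462, M+6 0.3447, M+8 0.1287; the largest is M+4.
P(M+4) = C(4,2) × 0.401^2 × 0.599^2 = 6 × 0.160801 × 0.358801 = 0.346173 (base)
P(M+6) = C(4,3) × 0.401^1 × 0.599^3 = 4 × 0.4010 × 0.2149218 = 0.344735
Relative intensity = 0.344735 / 0.346173 × 100 = 99.6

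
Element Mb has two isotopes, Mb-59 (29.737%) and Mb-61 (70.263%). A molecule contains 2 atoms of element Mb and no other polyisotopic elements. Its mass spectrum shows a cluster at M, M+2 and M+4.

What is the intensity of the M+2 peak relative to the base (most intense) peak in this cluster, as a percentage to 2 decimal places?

84.64%

Term probabilities: M 0.0884, M+2 0.4179, M+4 0.4937. Base peak = M+4.
P(M+4) = C(2,2) × 0.29737^0 × 0.70263^2 = 1 × 1.0000 × 0.49368892 = 0.493689 (base)
P(M+2) = C(2,1) × 0.29737^1 × 0.70263^1 = 2 × 0.29737 × 0.70263 = 0.417882
Relative intensity = 0.417882 / 0.493689 × 100 = 84.64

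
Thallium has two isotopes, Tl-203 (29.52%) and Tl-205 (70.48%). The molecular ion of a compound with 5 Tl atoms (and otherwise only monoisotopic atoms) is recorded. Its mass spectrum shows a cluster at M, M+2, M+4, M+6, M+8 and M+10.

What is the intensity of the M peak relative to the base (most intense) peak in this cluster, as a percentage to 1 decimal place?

0.6%

Term probabilities: M 0.0022, M+2 0.0268, M+4 0.1278, M+6 0.3051, M+8 0.3642, M+10 0.1739. Base peak = M+8.
P(M+8) = C(5,4) × 0.2952^1 × 0.7048^4 = 5 × 0.2952 × 0.24675365 = 0.364208 (base)
P(M) = C(5,0) × 0.2952^5 × 0.7048^0 = 1 × 0.00224172 × 1.0000 = 0.002242
Relative intensity = 0.002242 / 0.364208 × 100 = 0.6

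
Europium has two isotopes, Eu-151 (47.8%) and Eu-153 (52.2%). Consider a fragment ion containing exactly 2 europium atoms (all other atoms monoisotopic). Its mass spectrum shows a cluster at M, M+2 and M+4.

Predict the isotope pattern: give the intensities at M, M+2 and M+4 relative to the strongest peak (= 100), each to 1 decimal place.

Each Eu atom is independently Eu-151 (p = 0.478) or Eu-153 (q = 0.522); the cluster is the binomial expansion (p + q)^2.
P(M) = 0.478^2 = 0.228484
P(M+2) = 2 × 0.478^1 × 0.522^1 = 0.499032
P(M+4) = 0.522^2 = 0.272484
The M+2 peak is largest (0.499032); scaling to 100 gives 45.8 : 100.0 : 54.6.

45.8 : 100.0 : 54.6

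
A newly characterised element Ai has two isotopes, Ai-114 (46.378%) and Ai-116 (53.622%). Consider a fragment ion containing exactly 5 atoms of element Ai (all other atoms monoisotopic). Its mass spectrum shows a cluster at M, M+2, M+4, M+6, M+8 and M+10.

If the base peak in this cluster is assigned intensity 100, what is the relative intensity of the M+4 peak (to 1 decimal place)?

Binomial terms of (0.46378 + 0.53622)^5: M 0.0215, M+2 0.1240, M+4 0.2868, M+6 0.3316, M+8 0.1917, M+10 0.0443 → M+6 is the base peak.
P(M+6) = C(5,3) × 0.46378^2 × 0.53622^3 = 10 × 0.21509189 × 0.15418035 = 0.331629 (base)
P(M+4) = C(5,2) × 0.46378^3 × 0.53622^2 = 10 × 0.09975532 × 0.28753189 = 0.286828
Relative intensity = 0.286828 / 0.331629 × 100 = 86.5

86.5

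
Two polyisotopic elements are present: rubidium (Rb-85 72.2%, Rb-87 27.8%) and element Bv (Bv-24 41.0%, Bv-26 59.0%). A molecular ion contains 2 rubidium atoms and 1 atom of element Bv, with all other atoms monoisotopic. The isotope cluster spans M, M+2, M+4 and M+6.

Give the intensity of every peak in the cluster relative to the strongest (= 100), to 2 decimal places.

Rubidium pattern (n=2): 0.521284 : 0.401432 : 0.077284
Element Bv pattern (n=1): 0.4100 : 0.5900
Convolve the two distributions (both contribute in 2-u steps):
  M: 0.521284×0.4100 = 0.213726
  M+2: 0.521284×0.5900 + 0.401432×0.4100 = 0.472145
  M+4: 0.401432×0.5900 + 0.077284×0.4100 = 0.268531
  M+6: 0.077284×0.5900 = 0.045598
Scale to base peak (0.472145) = 100: 45.27 : 100.00 : 56.87 : 9.66

45.27 : 100.00 : 56.87 : 9.66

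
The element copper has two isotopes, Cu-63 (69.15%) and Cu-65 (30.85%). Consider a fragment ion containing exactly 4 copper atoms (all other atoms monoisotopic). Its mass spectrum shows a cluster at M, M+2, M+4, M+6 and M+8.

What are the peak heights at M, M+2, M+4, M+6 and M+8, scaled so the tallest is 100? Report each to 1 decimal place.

Each Cu atom is independently Cu-63 (p = 0.6915) or Cu-65 (q = 0.3085); the cluster is the binomial expansion (p + q)^4.
P(M) = 0.6915^4 = 0.228649
P(M+2) = 4 × 0.6915^3 × 0.3085^1 = 0.408030
P(M+4) = 6 × 0.6915^2 × 0.3085^2 = 0.273052
P(M+6) = 4 × 0.6915^1 × 0.3085^3 = 0.081212
P(M+8) = 0.3085^4 = 0.009058
The M+2 peak is largest (0.408030); scaling to 100 gives 56.0 : 100.0 : 66.9 : 19.9 : 2.2.

56.0 : 100.0 : 66.9 : 19.9 : 2.2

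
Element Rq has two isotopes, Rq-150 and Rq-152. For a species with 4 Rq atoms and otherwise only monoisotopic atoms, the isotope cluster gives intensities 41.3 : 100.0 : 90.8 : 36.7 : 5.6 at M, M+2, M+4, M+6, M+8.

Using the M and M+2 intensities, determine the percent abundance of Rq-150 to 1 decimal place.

62.3%

Write p for the Rq-150 fraction. I(M+2)/I(M) = [C(4,1)·p^3·(1−p)] / p^4 = 4·(1−p)/p = 100.0/41.3 = 2.4213
(1−p)/p = 2.4213/4 = 0.6053  ⇒  p = 1/(1 + 0.6053) = 0.6229
Rq-150: 62.3%, Rq-152: 37.7%.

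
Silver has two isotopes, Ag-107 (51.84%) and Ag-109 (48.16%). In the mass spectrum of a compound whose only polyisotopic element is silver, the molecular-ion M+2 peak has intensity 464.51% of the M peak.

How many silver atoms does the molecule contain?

The M+2/M ratio from n Ag atoms is n · q/p = n · 0.4816/0.5184.
n = 4.6451 × 0.5184/0.4816 = 5.00 ≈ 5

5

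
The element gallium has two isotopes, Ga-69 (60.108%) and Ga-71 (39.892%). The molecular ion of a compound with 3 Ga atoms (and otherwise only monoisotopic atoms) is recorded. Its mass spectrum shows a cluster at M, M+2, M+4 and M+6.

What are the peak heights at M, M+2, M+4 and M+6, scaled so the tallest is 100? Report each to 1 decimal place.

Each Ga atom is independently Ga-69 (p = 0.60108) or Ga-71 (q = 0.39892); the cluster is the binomial expansion (p + q)^3.
P(M) = 0.60108^3 = 0.217169
P(M+2) = 3 × 0.60108^2 × 0.39892^1 = 0.432386
P(M+4) = 3 × 0.60108^1 × 0.39892^2 = 0.286963
P(M+6) = 0.39892^3 = 0.063483
The M+2 peak is largest (0.432386); scaling to 100 gives 50.2 : 100.0 : 66.4 : 14.7.

50.2 : 100.0 : 66.4 : 14.7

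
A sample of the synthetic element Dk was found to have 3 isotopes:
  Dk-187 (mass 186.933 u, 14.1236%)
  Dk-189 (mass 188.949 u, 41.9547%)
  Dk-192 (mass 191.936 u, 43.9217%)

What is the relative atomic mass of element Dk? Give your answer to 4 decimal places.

189.9762 u

The abundance-weighted mean is 0.141236 × 186.933 + 0.419547 × 188.949 + 0.439217 × 191.936
= 26.40167 + 79.27299 + 84.30155 = 189.97621 u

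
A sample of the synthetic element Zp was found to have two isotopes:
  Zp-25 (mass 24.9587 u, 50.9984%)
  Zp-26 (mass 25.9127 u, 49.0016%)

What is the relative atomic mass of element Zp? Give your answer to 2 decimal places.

Ar = Σ fᵢ·mᵢ = 0.509984 × 24.9587 + 0.490016 × 25.9127
= 12.72854 + 12.69764 = 25.42618 u

25.43 u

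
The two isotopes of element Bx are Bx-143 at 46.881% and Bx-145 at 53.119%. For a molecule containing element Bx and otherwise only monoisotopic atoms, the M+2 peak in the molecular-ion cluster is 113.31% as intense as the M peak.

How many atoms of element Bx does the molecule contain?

1

The M+2/M ratio from n Bx atoms is n · q/p = n · 0.53119/0.46881.
n = 1.1331 × 0.46881/0.53119 = 1.00 ≈ 1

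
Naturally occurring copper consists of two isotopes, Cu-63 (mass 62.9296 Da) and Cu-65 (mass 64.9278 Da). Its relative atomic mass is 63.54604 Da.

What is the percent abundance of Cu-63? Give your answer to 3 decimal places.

With x = fraction of Cu-63 (so Cu-65 is 1 − x):
62.9296·x + 64.9278·(1 − x) = 63.54604
(62.9296 − 64.9278)·x = 63.54604 − 64.9278
x = -1.38176 / -1.9982 = 0.69150 → 69.150% Cu-63, 30.850% Cu-65.

69.150%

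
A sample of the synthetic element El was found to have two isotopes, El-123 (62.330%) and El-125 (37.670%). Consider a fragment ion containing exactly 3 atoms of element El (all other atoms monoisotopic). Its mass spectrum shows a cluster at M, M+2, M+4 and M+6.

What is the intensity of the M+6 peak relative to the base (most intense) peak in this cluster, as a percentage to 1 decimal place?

12.2%

Binomial terms of (0.62330 + 0.37670)^3: M 0.2422, M+2 0.4390, M+4 0.2653, M+6 0.0535 → M+2 is the base peak.
P(M+2) = C(3,1) × 0.62330^2 × 0.37670^1 = 3 × 0.38850289 × 0.3767 = 0.439047 (base)
P(M+6) = C(3,3) × 0.62330^0 × 0.37670^3 = 1 × 1.0000 × 0.05345482 = 0.053455
Relative intensity = 0.053455 / 0.439047 × 100 = 12.2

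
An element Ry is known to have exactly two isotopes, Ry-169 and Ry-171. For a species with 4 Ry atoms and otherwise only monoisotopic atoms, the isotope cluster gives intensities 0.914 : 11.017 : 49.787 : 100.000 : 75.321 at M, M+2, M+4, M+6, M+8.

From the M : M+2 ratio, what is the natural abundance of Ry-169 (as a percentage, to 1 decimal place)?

Write p for the Ry-169 fraction. I(M+2)/I(M) = [C(4,1)·p^3·(1−p)] / p^4 = 4·(1−p)/p = 11.017/0.914 = 12.0536
(1−p)/p = 12.0536/4 = 3.0134  ⇒  p = 1/(1 + 3.0134) = 0.2492
Ry-169: 24.9%, Ry-171: 75.1%.

24.9%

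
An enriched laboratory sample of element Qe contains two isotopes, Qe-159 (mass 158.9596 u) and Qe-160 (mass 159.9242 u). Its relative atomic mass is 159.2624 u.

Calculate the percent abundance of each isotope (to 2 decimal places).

Qe-159: 68.61%, Qe-160: 31.39%

Writing the weighted mean with unknown fraction x of Qe-159:
158.9596·x + 159.9242·(1 − x) = 159.2624
(158.9596 − 159.9242)·x = 159.2624 − 159.9242
x = -0.6618 / -0.9646 = 0.68609 → 68.61% Qe-159, 31.39% Qe-160.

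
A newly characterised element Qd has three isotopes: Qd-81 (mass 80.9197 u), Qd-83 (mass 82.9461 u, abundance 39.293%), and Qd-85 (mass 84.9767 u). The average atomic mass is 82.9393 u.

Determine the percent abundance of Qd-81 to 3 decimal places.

30.553%

The remaining 60.707% is split between Qd-81 (fraction x) and Qd-85 (fraction 0.60707 − x).
Substituting: 80.9197x + 84.9767(0.60707 − x) = 50.347288927
(80.9197 − 84.9767)x = -1.239516342  ⇒  x = 0.30553, y = 0.30154
Qd-81: 30.553%, Qd-85: 30.154%.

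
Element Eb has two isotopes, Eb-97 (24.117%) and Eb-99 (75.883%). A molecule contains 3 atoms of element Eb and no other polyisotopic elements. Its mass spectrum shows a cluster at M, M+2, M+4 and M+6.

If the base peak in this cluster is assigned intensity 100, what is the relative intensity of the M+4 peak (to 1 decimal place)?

95.3

Binomial terms of (0.24117 + 0.75883)^3: M 0.0140, M+2 0.1324, M+4 0.4166, M+6 0.4370 → M+6 is the base peak.
P(M+6) = C(3,3) × 0.24117^0 × 0.75883^3 = 1 × 1.0000 × 0.43695174 = 0.436952 (base)
P(M+4) = C(3,2) × 0.24117^1 × 0.75883^2 = 3 × 0.24117 × 0.57582297 = 0.416614
Relative intensity = 0.416614 / 0.436952 × 100 = 95.3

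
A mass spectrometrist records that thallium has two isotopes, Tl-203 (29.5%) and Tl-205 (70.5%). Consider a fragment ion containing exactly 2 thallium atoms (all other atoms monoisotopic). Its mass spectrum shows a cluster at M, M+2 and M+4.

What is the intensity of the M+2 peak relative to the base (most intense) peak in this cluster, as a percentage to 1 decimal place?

Binomial terms of (0.295 + 0.705)^2: M 0.0870, M+2 0.4160, M+4 0.4970 → M+4 is the base peak.
P(M+4) = C(2,2) × 0.295^0 × 0.705^2 = 1 × 1.0000 × 0.497025 = 0.497025 (base)
P(M+2) = C(2,1) × 0.295^1 × 0.705^1 = 2 × 0.2950 × 0.7050 = 0.415950
Relative intensity = 0.415950 / 0.497025 × 100 = 83.7

83.7%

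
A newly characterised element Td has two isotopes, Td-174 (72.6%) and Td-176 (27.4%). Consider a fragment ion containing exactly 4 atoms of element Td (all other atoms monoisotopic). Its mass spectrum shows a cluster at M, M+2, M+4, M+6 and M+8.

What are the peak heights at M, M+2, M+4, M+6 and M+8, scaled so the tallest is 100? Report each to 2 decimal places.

66.24 : 100.00 : 56.61 : 14.24 : 1.34

Expanding (0.726 + 0.274)^4:
P(M) = 0.726^4 = 0.277809
P(M+2) = 4 × 0.726^3 × 0.274^1 = 0.419392
P(M+4) = 6 × 0.726^2 × 0.274^2 = 0.237425
P(M+6) = 4 × 0.726^1 × 0.274^3 = 0.059738
P(M+8) = 0.274^4 = 0.005636
The M+2 peak is largest (0.419392); scaling to 100 gives 66.24 : 100.00 : 56.61 : 14.24 : 1.34.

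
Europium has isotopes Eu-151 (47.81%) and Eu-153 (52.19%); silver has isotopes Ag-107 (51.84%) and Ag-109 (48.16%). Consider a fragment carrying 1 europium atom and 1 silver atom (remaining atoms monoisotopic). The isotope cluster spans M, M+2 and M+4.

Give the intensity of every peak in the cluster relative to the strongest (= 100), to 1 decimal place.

49.5 : 100.0 : 50.2

Europium pattern (n=1): 0.4781 : 0.5219
Silver pattern (n=1): 0.5184 : 0.4816
Convolve the two distributions (both contribute in 2-u steps):
  M: 0.4781×0.5184 = 0.247847
  M+2: 0.4781×0.4816 + 0.5219×0.5184 = 0.500806
  M+4: 0.5219×0.4816 = 0.251347
Scale to base peak (0.500806) = 100: 49.5 : 100.0 : 50.2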